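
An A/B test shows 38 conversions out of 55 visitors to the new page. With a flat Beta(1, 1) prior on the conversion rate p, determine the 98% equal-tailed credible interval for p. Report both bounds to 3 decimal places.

Posterior: Beta(1+38, 1+17) = Beta(39, 18).
Equal-tailed 98% interval: the 0.01 and 0.99 quantiles of Beta(39, 18).
Posterior mean ≈ 0.684, SD ≈ 0.061; a Normal approximation gives roughly [0.542, 0.826].
Exact: F⁻¹(0.01) = 0.534; F⁻¹(0.99) = 0.815.

[0.534, 0.815]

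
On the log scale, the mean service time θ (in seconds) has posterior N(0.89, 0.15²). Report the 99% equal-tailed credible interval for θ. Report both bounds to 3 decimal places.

[1.655, 3.584]

On the log scale the 99% interval is 0.89 ± 2.576 × 0.15 = [0.5036, 1.2764].
Exponentiate: [e^0.5036, e^1.2764] = [1.655, 3.584].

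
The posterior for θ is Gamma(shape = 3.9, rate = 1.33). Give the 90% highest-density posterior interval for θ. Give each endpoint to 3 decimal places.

The posterior is unimodal and skewed, so the HPD interval has equal density at both endpoints and is the shortest 90% interval.
Solving f(0.664) = f(5.115) with F(5.115) − F(0.664) = 0.90 gives [0.664, 5.115].
For comparison, the equal-tailed interval is [0.984, 5.722]; the HPD is narrower and shifted toward the mode.

[0.664, 5.115]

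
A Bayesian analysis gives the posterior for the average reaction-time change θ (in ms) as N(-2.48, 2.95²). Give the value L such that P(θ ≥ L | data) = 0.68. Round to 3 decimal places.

Need L with P(θ ≥ L) = 0.68: L = -2.48 − z_{0.32}·2.95.
z = 0.468; L = -2.48 − 0.468 × 2.95 = -3.860.

-3.860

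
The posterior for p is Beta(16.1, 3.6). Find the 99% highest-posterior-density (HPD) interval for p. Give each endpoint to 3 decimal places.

The posterior is unimodal and skewed, so the HPD interval has equal density at both endpoints and is the shortest 99% interval.
Solving f(0.576) = f(0.981) with F(0.981) − F(0.576) = 0.99 gives [0.576, 0.981].
For comparison, the equal-tailed interval is [0.551, 0.970]; the HPD is narrower and shifted toward the mode.

[0.576, 0.981]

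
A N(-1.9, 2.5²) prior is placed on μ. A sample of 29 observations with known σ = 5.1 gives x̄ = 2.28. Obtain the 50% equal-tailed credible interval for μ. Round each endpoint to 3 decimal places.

Posterior precision = 1/2.5² + 29/5.1² = 0.1600 + 1.1150 = 1.2750, so posterior SD = 0.8856.
Posterior mean = (-1.9/2.5² + 29·2.28/5.1²) / 1.2750 = 1.7554.
Interval: 1.7554 ± 0.674 × 0.8856 → [1.158, 2.353].

[1.158, 2.353]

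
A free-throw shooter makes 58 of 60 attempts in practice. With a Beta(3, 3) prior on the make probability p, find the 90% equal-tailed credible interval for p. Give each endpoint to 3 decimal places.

Posterior: Beta(3+58, 3+2) = Beta(61, 5).
Equal-tailed 90% interval: the 0.05 and 0.95 quantiles of Beta(61, 5).
Posterior mean ≈ 0.924, SD ≈ 0.032; a Normal approximation gives roughly [0.871, 0.977].
Exact: F⁻¹(0.05) = 0.865; F⁻¹(0.95) = 0.969.

[0.865, 0.969]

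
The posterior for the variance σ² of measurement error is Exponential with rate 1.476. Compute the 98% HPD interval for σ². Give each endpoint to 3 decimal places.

[0.000, 2.650]

The exponential density is strictly decreasing on [0, ∞), so the HPD interval is anchored at 0: [0, q] with P(σ² ≤ q) = 0.98.
q = −ln(1 − 0.98) / 1.476 = 3.9120 / 1.476 = 2.650.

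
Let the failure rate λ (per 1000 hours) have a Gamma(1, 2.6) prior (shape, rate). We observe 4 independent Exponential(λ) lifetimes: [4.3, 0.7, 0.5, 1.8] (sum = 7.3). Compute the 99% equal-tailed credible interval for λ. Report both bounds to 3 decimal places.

Posterior: Gamma(1+4, 2.6+7.3) = Gamma(5, 9.9) (shape, rate).
Equal-tailed 99% interval: Gamma(5, 9.9) quantiles at 0.005 and 0.995.
Posterior mean ≈ 0.505, SD ≈ 0.226; a Normal approximation gives roughly [-0.077, 1.087].
Exact: lower = 0.109; upper = 1.272.

[0.109, 1.272]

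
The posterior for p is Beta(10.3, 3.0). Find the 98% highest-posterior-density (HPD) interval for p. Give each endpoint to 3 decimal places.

The posterior is unimodal and skewed, so the HPD interval has equal density at both endpoints and is the shortest 98% interval.
Solving f(0.504) = f(0.977) with F(0.977) − F(0.504) = 0.98 gives [0.504, 0.977].
For comparison, the equal-tailed interval is [0.472, 0.962]; the HPD is narrower and shifted toward the mode.

[0.504, 0.977]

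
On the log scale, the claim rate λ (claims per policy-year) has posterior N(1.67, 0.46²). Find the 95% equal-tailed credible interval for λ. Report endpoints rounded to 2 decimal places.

On the log scale the 95% interval is 1.67 ± 1.960 × 0.46 = [0.7684, 2.5716].
Exponentiate: [e^0.7684, e^2.5716] = [2.16, 13.09].

[2.16, 13.09]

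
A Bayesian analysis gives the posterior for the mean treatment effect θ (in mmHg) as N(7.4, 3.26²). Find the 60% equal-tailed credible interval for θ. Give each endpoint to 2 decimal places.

The posterior is symmetric, so the 60% equal-tailed interval is θ = 7.4 ± z·3.26 with z = 0.842.
Half-width: 0.842 × 3.26 = 2.74.
7.4 − 2.74 = 4.66; 7.4 + 2.74 = 10.14.

[4.66, 10.14]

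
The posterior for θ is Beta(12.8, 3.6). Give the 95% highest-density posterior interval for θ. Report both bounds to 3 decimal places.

[0.586, 0.955]

The posterior is unimodal and skewed, so the HPD interval has equal density at both endpoints and is the shortest 95% interval.
Solving f(0.586) = f(0.955) with F(0.955) − F(0.586) = 0.95 gives [0.586, 0.955].
For comparison, the equal-tailed interval is [0.558, 0.938]; the HPD is narrower and shifted toward the mode.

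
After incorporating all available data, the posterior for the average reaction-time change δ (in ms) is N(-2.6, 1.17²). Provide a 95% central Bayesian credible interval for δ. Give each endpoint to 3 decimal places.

The posterior is symmetric, so the 95% equal-tailed interval is δ = -2.6 ± z·1.17 with z = 1.960.
Half-width: 1.960 × 1.17 = 2.293.
-2.6 − 2.293 = -4.893; -2.6 + 2.293 = -0.307.

[-4.893, -0.307]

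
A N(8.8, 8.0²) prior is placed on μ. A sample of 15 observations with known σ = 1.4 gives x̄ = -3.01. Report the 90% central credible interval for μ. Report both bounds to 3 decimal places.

[-3.580, -2.392]

Posterior precision = 1/8.0² + 15/1.4² = 0.0156 + 7.6531 = 7.6687, so posterior SD = 0.3611.
Posterior mean = (8.8/8.0² + 15·-3.01/1.4²) / 7.6687 = -2.9859.
Interval: -2.9859 ± 1.645 × 0.3611 → [-3.580, -2.392].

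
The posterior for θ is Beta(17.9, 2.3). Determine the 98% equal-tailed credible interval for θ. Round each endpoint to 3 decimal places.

[0.678, 0.988]

Posterior: Beta(17.9, 2.3).
Equal-tailed 98% interval: the 0.01 and 0.99 quantiles of Beta(17.9, 2.3).
Posterior mean ≈ 0.886, SD ≈ 0.069; a Normal approximation gives roughly [0.726, 1.047].
Exact: F⁻¹(0.01) = 0.678; F⁻¹(0.99) = 0.988.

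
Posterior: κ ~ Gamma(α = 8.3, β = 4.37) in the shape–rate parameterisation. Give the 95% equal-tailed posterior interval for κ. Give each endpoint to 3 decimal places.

[0.835, 3.393]

Posterior: Gamma(shape 8.3, rate 4.37).
Equal-tailed 95% interval: Gamma(8.3, 4.37) quantiles at 0.025 and 0.975.
Posterior mean ≈ 1.899, SD ≈ 0.659; a Normal approximation gives roughly [0.607, 3.191].
Exact: lower = 0.835; upper = 3.393.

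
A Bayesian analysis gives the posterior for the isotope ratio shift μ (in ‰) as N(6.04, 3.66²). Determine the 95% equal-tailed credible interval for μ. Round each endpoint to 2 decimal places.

[-1.13, 13.21]

The posterior is symmetric, so the 95% equal-tailed interval is μ = 6.04 ± z·3.66 with z = 1.960.
Half-width: 1.960 × 3.66 = 7.17.
6.04 − 7.17 = -1.13; 6.04 + 7.17 = 13.21.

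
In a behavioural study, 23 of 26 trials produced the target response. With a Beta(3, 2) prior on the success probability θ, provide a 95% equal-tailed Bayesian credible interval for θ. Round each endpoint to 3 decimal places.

Posterior: Beta(3+23, 2+3) = Beta(26, 5).
Equal-tailed 95% interval: the 0.025 and 0.975 quantiles of Beta(26, 5).
Posterior mean ≈ 0.839, SD ≈ 0.065; a Normal approximation gives roughly [0.711, 0.966].
Exact: F⁻¹(0.025) = 0.693; F⁻¹(0.975) = 0.944.

[0.693, 0.944]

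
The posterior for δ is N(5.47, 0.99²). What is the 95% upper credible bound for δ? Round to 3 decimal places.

7.098

Need U with P(δ ≤ U) = 0.95: U = 5.47 + z_{0.05}·0.99.
z = 1.645; U = 5.47 + 1.645 × 0.99 = 7.098.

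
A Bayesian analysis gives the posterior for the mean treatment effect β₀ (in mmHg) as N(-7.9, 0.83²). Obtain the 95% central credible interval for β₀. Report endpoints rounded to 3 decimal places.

[-9.527, -6.273]

The posterior is symmetric, so the 95% equal-tailed interval is β₀ = -7.9 ± z·0.83 with z = 1.960.
Half-width: 1.960 × 0.83 = 1.627.
-7.9 − 1.627 = -9.527; -7.9 + 1.627 = -6.273.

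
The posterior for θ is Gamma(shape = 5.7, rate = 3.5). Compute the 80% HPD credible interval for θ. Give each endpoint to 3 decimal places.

[0.688, 2.320]

The posterior is unimodal and skewed, so the HPD interval has equal density at both endpoints and is the shortest 80% interval.
Solving f(0.688) = f(2.320) with F(2.320) − F(0.688) = 0.80 gives [0.688, 2.320].
For comparison, the equal-tailed interval is [0.838, 2.541]; the HPD is narrower and shifted toward the mode.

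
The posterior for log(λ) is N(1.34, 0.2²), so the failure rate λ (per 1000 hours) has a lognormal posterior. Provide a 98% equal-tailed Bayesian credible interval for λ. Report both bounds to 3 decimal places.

[2.398, 6.082]

On the log scale the 98% interval is 1.34 ± 2.326 × 0.2 = [0.8747, 1.8053].
Exponentiate: [e^0.8747, e^1.8053] = [2.398, 6.082].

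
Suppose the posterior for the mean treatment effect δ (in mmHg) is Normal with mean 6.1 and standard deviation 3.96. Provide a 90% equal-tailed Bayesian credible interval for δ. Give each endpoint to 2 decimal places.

The posterior is symmetric, so the 90% equal-tailed interval is δ = 6.1 ± z·3.96 with z = 1.645.
Half-width: 1.645 × 3.96 = 6.51.
6.1 − 6.51 = -0.41; 6.1 + 6.51 = 12.61.

[-0.41, 12.61]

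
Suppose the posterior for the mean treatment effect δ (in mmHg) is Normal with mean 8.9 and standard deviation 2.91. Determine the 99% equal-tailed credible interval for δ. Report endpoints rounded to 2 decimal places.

[1.40, 16.40]

The posterior is symmetric, so the 99% equal-tailed interval is δ = 8.9 ± z·2.91 with z = 2.576.
Half-width: 2.576 × 2.91 = 7.50.
8.9 − 7.50 = 1.40; 8.9 + 7.50 = 16.40.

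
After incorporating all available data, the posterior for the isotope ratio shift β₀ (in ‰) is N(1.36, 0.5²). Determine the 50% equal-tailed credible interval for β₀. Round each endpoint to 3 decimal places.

[1.023, 1.697]

The posterior is symmetric, so the 50% equal-tailed interval is β₀ = 1.36 ± z·0.5 with z = 0.674.
Half-width: 0.674 × 0.5 = 0.337.
1.36 − 0.337 = 1.023; 1.36 + 0.337 = 1.697.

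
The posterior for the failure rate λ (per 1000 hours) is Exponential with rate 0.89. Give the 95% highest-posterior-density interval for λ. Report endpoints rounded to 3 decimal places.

[0.000, 3.366]

The exponential density is strictly decreasing on [0, ∞), so the HPD interval is anchored at 0: [0, q] with P(λ ≤ q) = 0.95.
q = −ln(1 − 0.95) / 0.89 = 2.9957 / 0.89 = 3.366.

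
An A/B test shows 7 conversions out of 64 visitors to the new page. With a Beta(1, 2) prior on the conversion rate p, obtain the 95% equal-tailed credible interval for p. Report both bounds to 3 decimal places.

[0.054, 0.206]

Posterior: Beta(1+7, 2+57) = Beta(8, 59).
Equal-tailed 95% interval: the 0.025 and 0.975 quantiles of Beta(8, 59).
Posterior mean ≈ 0.119, SD ≈ 0.039; a Normal approximation gives roughly [0.042, 0.196].
Exact: F⁻¹(0.025) = 0.054; F⁻¹(0.975) = 0.206.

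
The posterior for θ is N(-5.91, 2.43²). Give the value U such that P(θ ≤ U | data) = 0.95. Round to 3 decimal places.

-1.913

Need U with P(θ ≤ U) = 0.95: U = -5.91 + z_{0.05}·2.43.
z = 1.645; U = -5.91 + 1.645 × 2.43 = -1.913.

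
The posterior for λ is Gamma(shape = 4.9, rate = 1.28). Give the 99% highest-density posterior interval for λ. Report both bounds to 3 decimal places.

[0.555, 9.068]

The posterior is unimodal and skewed, so the HPD interval has equal density at both endpoints and is the shortest 99% interval.
Solving f(0.555) = f(9.068) with F(9.068) − F(0.555) = 0.99 gives [0.555, 9.068].
For comparison, the equal-tailed interval is [0.808, 9.715]; the HPD is narrower and shifted toward the mode.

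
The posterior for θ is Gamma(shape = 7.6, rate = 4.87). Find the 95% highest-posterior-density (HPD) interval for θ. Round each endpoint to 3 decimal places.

The posterior is unimodal and skewed, so the HPD interval has equal density at both endpoints and is the shortest 95% interval.
Solving f(0.559) = f(2.687) with F(2.687) − F(0.559) = 0.95 gives [0.559, 2.687].
For comparison, the equal-tailed interval is [0.656, 2.850]; the HPD is narrower and shifted toward the mode.

[0.559, 2.687]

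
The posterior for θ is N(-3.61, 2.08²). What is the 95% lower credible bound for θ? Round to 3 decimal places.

Need L with P(θ ≥ L) = 0.95: L = -3.61 − z_{0.05}·2.08.
z = 1.645; L = -3.61 − 1.645 × 2.08 = -7.031.

-7.031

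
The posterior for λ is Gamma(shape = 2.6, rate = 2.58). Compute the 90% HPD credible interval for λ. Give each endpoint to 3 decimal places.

[0.107, 1.888]

The posterior is unimodal and skewed, so the HPD interval has equal density at both endpoints and is the shortest 90% interval.
Solving f(0.107) = f(1.888) with F(1.888) − F(0.107) = 0.90 gives [0.107, 1.888].
For comparison, the equal-tailed interval is [0.240, 2.205]; the HPD is narrower and shifted toward the mode.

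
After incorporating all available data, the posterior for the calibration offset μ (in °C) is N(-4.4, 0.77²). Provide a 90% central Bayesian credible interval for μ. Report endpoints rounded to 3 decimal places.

[-5.667, -3.133]

The posterior is symmetric, so the 90% equal-tailed interval is μ = -4.4 ± z·0.77 with z = 1.645.
Half-width: 1.645 × 0.77 = 1.267.
-4.4 − 1.267 = -5.667; -4.4 + 1.267 = -3.133.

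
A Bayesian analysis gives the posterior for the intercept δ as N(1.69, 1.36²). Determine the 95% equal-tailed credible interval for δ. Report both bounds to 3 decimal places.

[-0.976, 4.356]

The posterior is symmetric, so the 95% equal-tailed interval is δ = 1.69 ± z·1.36 with z = 1.960.
Half-width: 1.960 × 1.36 = 2.666.
1.69 − 2.666 = -0.976; 1.69 + 2.666 = 4.356.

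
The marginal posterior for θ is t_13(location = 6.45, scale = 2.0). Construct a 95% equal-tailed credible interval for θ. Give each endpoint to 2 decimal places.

[2.13, 10.77]

The t_13 distribution is symmetric; the 95% interval is 6.45 ± t·2.0 with t_{0.975,13} = 2.160.
Half-width: 2.160 × 2.0 = 4.32.
6.45 − 4.32 = 2.13; 6.45 + 4.32 = 10.77.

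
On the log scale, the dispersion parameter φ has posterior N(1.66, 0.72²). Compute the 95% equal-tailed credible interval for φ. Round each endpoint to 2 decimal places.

On the log scale the 95% interval is 1.66 ± 1.960 × 0.72 = [0.2488, 3.0712].
Exponentiate: [e^0.2488, e^3.0712] = [1.28, 21.57].

[1.28, 21.57]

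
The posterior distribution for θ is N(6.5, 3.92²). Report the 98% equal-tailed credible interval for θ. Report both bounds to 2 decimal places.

[-2.62, 15.62]

The posterior is symmetric, so the 98% equal-tailed interval is θ = 6.5 ± z·3.92 with z = 2.326.
Half-width: 2.326 × 3.92 = 9.12.
6.5 − 9.12 = -2.62; 6.5 + 9.12 = 15.62.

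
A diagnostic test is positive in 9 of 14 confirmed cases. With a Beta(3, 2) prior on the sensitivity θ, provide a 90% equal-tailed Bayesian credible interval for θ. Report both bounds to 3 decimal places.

[0.446, 0.801]

Posterior: Beta(3+9, 2+5) = Beta(12, 7).
Equal-tailed 90% interval: the 0.05 and 0.95 quantiles of Beta(12, 7).
Posterior mean ≈ 0.632, SD ≈ 0.108; a Normal approximation gives roughly [0.454, 0.809].
Exact: F⁻¹(0.05) = 0.446; F⁻¹(0.95) = 0.801.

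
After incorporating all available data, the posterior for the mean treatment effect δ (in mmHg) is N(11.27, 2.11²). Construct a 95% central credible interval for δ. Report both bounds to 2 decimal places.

The posterior is symmetric, so the 95% equal-tailed interval is δ = 11.27 ± z·2.11 with z = 1.960.
Half-width: 1.960 × 2.11 = 4.14.
11.27 − 4.14 = 7.13; 11.27 + 4.14 = 15.41.

[7.13, 15.41]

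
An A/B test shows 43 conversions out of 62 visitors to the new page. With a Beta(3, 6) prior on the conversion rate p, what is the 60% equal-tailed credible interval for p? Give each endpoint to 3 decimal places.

[0.601, 0.696]

Posterior: Beta(3+43, 6+19) = Beta(46, 25).
Equal-tailed 60% interval: the 0.2 and 0.8 quantiles of Beta(46, 25).
Posterior mean ≈ 0.648, SD ≈ 0.056; a Normal approximation gives roughly [0.601, 0.695].
Exact: F⁻¹(0.2) = 0.601; F⁻¹(0.8) = 0.696.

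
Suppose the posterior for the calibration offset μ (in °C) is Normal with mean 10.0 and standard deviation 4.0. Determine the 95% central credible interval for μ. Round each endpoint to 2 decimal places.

[2.16, 17.84]

The posterior is symmetric, so the 95% equal-tailed interval is μ = 10.0 ± z·4.0 with z = 1.960.
Half-width: 1.960 × 4.0 = 7.84.
10.0 − 7.84 = 2.16; 10.0 + 7.84 = 17.84.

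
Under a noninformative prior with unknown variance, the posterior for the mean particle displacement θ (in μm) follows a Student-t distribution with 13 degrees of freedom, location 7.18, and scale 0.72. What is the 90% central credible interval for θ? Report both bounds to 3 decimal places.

[5.905, 8.455]

The t_13 distribution is symmetric; the 90% interval is 7.18 ± t·0.72 with t_{0.95,13} = 1.771.
Half-width: 1.771 × 0.72 = 1.275.
7.18 − 1.275 = 5.905; 7.18 + 1.275 = 8.455.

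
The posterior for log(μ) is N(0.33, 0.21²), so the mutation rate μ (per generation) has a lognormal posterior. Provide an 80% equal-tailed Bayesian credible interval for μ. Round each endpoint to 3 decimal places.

[1.063, 1.821]

On the log scale the 80% interval is 0.33 ± 1.282 × 0.21 = [0.0609, 0.5991].
Exponentiate: [e^0.0609, e^0.5991] = [1.063, 1.821].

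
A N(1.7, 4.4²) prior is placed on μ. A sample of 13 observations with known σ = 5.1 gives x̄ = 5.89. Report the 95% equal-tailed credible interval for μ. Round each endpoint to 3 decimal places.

Posterior precision = 1/4.4² + 13/5.1² = 0.0517 + 0.4998 = 0.5515, so posterior SD = 1.3466.
Posterior mean = (1.7/4.4² + 13·5.89/5.1²) / 0.5515 = 5.4975.
Interval: 5.4975 ± 1.960 × 1.3466 → [2.858, 8.137].

[2.858, 8.137]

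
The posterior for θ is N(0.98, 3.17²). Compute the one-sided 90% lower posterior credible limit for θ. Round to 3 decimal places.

Need L with P(θ ≥ L) = 0.90: L = 0.98 − z_{0.1}·3.17.
z = 1.282; L = 0.98 − 1.282 × 3.17 = -3.083.

-3.083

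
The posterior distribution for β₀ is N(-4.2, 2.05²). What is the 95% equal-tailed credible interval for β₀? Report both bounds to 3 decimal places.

The posterior is symmetric, so the 95% equal-tailed interval is β₀ = -4.2 ± z·2.05 with z = 1.960.
Half-width: 1.960 × 2.05 = 4.018.
-4.2 − 4.018 = -8.218; -4.2 + 4.018 = -0.182.

[-8.218, -0.182]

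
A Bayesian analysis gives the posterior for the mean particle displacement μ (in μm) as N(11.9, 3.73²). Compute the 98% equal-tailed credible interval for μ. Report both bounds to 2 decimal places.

The posterior is symmetric, so the 98% equal-tailed interval is μ = 11.9 ± z·3.73 with z = 2.326.
Half-width: 2.326 × 3.73 = 8.68.
11.9 − 8.68 = 3.22; 11.9 + 8.68 = 20.58.

[3.22, 20.58]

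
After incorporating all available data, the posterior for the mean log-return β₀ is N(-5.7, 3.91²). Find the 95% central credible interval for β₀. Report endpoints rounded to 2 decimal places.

The posterior is symmetric, so the 95% equal-tailed interval is β₀ = -5.7 ± z·3.91 with z = 1.960.
Half-width: 1.960 × 3.91 = 7.66.
-5.7 − 7.66 = -13.36; -5.7 + 7.66 = 1.96.

[-13.36, 1.96]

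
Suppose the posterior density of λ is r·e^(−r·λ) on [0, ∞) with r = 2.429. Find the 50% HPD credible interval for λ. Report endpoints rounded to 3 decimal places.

[0.000, 0.285]

The exponential density is strictly decreasing on [0, ∞), so the HPD interval is anchored at 0: [0, q] with P(λ ≤ q) = 0.50.
q = −ln(1 − 0.50) / 2.429 = 0.6931 / 2.429 = 0.285.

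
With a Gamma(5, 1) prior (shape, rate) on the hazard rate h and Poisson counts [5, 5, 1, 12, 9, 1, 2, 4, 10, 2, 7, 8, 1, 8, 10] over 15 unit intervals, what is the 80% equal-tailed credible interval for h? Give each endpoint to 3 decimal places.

Posterior: Gamma(5+85, 1+15) = Gamma(90, 16) (shape, rate).
Equal-tailed 80% interval: Gamma(90, 16) quantiles at 0.1 and 0.9.
Posterior mean ≈ 5.625, SD ≈ 0.593; a Normal approximation gives roughly [4.865, 6.385].
Exact: lower = 4.880; upper = 6.397.

[4.880, 6.397]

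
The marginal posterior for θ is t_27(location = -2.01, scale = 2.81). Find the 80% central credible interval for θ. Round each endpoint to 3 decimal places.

[-5.702, 1.682]

The t_27 distribution is symmetric; the 80% interval is -2.01 ± t·2.81 with t_{0.9,27} = 1.314.
Half-width: 1.314 × 2.81 = 3.692.
-2.01 − 3.692 = -5.702; -2.01 + 3.692 = 1.682.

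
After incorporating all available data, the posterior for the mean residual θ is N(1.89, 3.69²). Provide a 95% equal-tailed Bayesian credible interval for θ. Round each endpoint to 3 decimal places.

The posterior is symmetric, so the 95% equal-tailed interval is θ = 1.89 ± z·3.69 with z = 1.960.
Half-width: 1.960 × 3.69 = 7.232.
1.89 − 7.232 = -5.342; 1.89 + 7.232 = 9.122.

[-5.342, 9.122]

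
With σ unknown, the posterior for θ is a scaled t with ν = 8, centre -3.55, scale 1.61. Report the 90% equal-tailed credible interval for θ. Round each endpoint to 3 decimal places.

[-6.544, -0.556]

The t_8 distribution is symmetric; the 90% interval is -3.55 ± t·1.61 with t_{0.95,8} = 1.860.
Half-width: 1.860 × 1.61 = 2.994.
-3.55 − 2.994 = -6.544; -3.55 + 2.994 = -0.556.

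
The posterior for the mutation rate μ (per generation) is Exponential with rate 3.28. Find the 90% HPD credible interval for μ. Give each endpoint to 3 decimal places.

The exponential density is strictly decreasing on [0, ∞), so the HPD interval is anchored at 0: [0, q] with P(μ ≤ q) = 0.90.
q = −ln(1 − 0.90) / 3.28 = 2.3026 / 3.28 = 0.702.

[0.000, 0.702]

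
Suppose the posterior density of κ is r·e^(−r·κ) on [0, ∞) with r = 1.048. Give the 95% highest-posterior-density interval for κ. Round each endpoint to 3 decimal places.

[0.000, 2.859]

The exponential density is strictly decreasing on [0, ∞), so the HPD interval is anchored at 0: [0, q] with P(κ ≤ q) = 0.95.
q = −ln(1 − 0.95) / 1.048 = 2.9957 / 1.048 = 2.859.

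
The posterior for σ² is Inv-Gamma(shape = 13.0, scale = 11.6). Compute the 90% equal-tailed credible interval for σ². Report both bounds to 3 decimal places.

Inverse-Gamma(13.0, 11.6) quantiles: F⁻¹(0.05) and F⁻¹(0.95).
Equivalently, 1/σ² ~ Gamma(13.0, rate = 11.6); invert its 0.95 and 0.05 quantiles.
Posterior mean ≈ 0.967, SD ≈ 0.291; a Normal approximation gives roughly [0.487, 1.446].
Exact: lower = 0.597; upper = 1.509.

[0.597, 1.509]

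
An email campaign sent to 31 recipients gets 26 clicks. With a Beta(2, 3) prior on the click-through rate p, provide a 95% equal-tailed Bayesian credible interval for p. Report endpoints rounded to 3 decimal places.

[0.631, 0.896]

Posterior: Beta(2+26, 3+5) = Beta(28, 8).
Equal-tailed 95% interval: the 0.025 and 0.975 quantiles of Beta(28, 8).
Posterior mean ≈ 0.778, SD ≈ 0.068; a Normal approximation gives roughly [0.644, 0.912].
Exact: F⁻¹(0.025) = 0.631; F⁻¹(0.975) = 0.896.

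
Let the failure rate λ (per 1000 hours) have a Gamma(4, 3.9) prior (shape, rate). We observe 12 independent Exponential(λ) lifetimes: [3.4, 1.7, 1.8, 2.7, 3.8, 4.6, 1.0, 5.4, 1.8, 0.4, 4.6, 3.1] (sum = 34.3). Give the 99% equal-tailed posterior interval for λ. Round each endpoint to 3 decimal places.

[0.198, 0.737]

Posterior: Gamma(4+12, 3.9+34.3) = Gamma(16, 38.2) (shape, rate).
Equal-tailed 99% interval: Gamma(16, 38.2) quantiles at 0.005 and 0.995.
Posterior mean ≈ 0.419, SD ≈ 0.105; a Normal approximation gives roughly [0.149, 0.689].
Exact: lower = 0.198; upper = 0.737.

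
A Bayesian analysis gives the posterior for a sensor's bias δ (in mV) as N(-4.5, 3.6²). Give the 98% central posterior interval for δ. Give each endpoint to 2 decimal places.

[-12.87, 3.87]

The posterior is symmetric, so the 98% equal-tailed interval is δ = -4.5 ± z·3.6 with z = 2.326.
Half-width: 2.326 × 3.6 = 8.37.
-4.5 − 8.37 = -12.87; -4.5 + 8.37 = 3.87.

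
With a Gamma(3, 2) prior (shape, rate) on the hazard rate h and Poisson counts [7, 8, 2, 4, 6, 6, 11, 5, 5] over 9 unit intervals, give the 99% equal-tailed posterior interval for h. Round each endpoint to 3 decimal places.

[3.585, 7.120]

Posterior: Gamma(3+54, 2+9) = Gamma(57, 11) (shape, rate).
Equal-tailed 99% interval: Gamma(57, 11) quantiles at 0.005 and 0.995.
Posterior mean ≈ 5.182, SD ≈ 0.686; a Normal approximation gives roughly [3.414, 6.950].
Exact: lower = 3.585; upper = 7.120.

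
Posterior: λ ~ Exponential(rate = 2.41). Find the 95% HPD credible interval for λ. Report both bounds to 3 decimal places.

[0.000, 1.243]

The exponential density is strictly decreasing on [0, ∞), so the HPD interval is anchored at 0: [0, q] with P(λ ≤ q) = 0.95.
q = −ln(1 − 0.95) / 2.41 = 2.9957 / 2.41 = 1.243.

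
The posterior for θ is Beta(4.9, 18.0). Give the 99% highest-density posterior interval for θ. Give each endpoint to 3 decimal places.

[0.040, 0.448]

The posterior is unimodal and skewed, so the HPD interval has equal density at both endpoints and is the shortest 99% interval.
Solving f(0.040) = f(0.448) with F(0.448) − F(0.040) = 0.99 gives [0.040, 0.448].
For comparison, the equal-tailed interval is [0.051, 0.466]; the HPD is narrower and shifted toward the mode.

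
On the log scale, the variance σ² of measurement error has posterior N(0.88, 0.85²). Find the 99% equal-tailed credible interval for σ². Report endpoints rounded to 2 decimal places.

On the log scale the 99% interval is 0.88 ± 2.576 × 0.85 = [-1.3095, 3.0695].
Exponentiate: [e^-1.3095, e^3.0695] = [0.27, 21.53].

[0.27, 21.53]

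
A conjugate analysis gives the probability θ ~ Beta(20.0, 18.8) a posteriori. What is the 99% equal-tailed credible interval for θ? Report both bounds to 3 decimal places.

[0.315, 0.713]

Posterior: Beta(20.0, 18.8).
Equal-tailed 99% interval: the 0.005 and 0.995 quantiles of Beta(20.0, 18.8).
Posterior mean ≈ 0.515, SD ≈ 0.079; a Normal approximation gives roughly [0.311, 0.720].
Exact: F⁻¹(0.005) = 0.315; F⁻¹(0.995) = 0.713.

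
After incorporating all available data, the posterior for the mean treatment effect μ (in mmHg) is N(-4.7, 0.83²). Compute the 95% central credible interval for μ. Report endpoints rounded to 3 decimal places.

[-6.327, -3.073]

The posterior is symmetric, so the 95% equal-tailed interval is μ = -4.7 ± z·0.83 with z = 1.960.
Half-width: 1.960 × 0.83 = 1.627.
-4.7 − 1.627 = -6.327; -4.7 + 1.627 = -3.073.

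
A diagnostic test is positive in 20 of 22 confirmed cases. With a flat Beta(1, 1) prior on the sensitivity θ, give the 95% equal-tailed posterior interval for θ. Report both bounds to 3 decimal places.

[0.720, 0.972]

Posterior: Beta(1+20, 1+2) = Beta(21, 3).
Equal-tailed 95% interval: the 0.025 and 0.975 quantiles of Beta(21, 3).
Posterior mean ≈ 0.875, SD ≈ 0.066; a Normal approximation gives roughly [0.745, 1.005].
Exact: F⁻¹(0.025) = 0.720; F⁻¹(0.975) = 0.972.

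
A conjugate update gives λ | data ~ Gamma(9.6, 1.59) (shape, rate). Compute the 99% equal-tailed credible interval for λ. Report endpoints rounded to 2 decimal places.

[2.19, 12.22]

Posterior: Gamma(shape 9.6, rate 1.59).
Equal-tailed 99% interval: Gamma(9.6, 1.59) quantiles at 0.005 and 0.995.
Posterior mean ≈ 6.04, SD ≈ 1.95; a Normal approximation gives roughly [1.02, 11.06].
Exact: lower = 2.19; upper = 12.22.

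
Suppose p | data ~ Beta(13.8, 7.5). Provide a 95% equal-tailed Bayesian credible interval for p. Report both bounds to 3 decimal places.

Posterior: Beta(13.8, 7.5).
Equal-tailed 95% interval: the 0.025 and 0.975 quantiles of Beta(13.8, 7.5).
Posterior mean ≈ 0.648, SD ≈ 0.101; a Normal approximation gives roughly [0.450, 0.846].
Exact: F⁻¹(0.025) = 0.439; F⁻¹(0.975) = 0.831.

[0.439, 0.831]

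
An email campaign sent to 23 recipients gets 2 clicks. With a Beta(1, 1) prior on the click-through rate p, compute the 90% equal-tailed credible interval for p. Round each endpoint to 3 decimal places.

Posterior: Beta(1+2, 1+21) = Beta(3, 22).
Equal-tailed 90% interval: the 0.05 and 0.95 quantiles of Beta(3, 22).
Posterior mean ≈ 0.120, SD ≈ 0.064; a Normal approximation gives roughly [0.015, 0.225].
Exact: F⁻¹(0.05) = 0.035; F⁻¹(0.95) = 0.240.

[0.035, 0.240]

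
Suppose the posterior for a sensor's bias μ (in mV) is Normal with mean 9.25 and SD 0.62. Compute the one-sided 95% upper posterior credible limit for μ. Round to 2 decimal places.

10.27

Need U with P(μ ≤ U) = 0.95: U = 9.25 + z_{0.05}·0.62.
z = 1.645; U = 9.25 + 1.645 × 0.62 = 10.27.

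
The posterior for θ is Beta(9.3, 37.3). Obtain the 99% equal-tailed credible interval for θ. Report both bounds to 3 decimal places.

Posterior: Beta(9.3, 37.3).
Equal-tailed 99% interval: the 0.005 and 0.995 quantiles of Beta(9.3, 37.3).
Posterior mean ≈ 0.200, SD ≈ 0.058; a Normal approximation gives roughly [0.050, 0.349].
Exact: F⁻¹(0.005) = 0.077; F⁻¹(0.995) = 0.370.

[0.077, 0.370]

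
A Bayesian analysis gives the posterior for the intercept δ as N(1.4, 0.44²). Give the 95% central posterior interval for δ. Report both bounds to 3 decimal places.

[0.538, 2.262]

The posterior is symmetric, so the 95% equal-tailed interval is δ = 1.4 ± z·0.44 with z = 1.960.
Half-width: 1.960 × 0.44 = 0.862.
1.4 − 0.862 = 0.538; 1.4 + 0.862 = 2.262.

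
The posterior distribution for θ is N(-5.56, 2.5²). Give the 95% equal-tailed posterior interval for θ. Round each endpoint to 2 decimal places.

[-10.46, -0.66]

The posterior is symmetric, so the 95% equal-tailed interval is θ = -5.56 ± z·2.5 with z = 1.960.
Half-width: 1.960 × 2.5 = 4.90.
-5.56 − 4.90 = -10.46; -5.56 + 4.90 = -0.66.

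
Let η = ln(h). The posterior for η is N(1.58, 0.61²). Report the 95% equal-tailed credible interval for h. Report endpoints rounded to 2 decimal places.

On the log scale the 95% interval is 1.58 ± 1.960 × 0.61 = [0.3844, 2.7756].
Exponentiate: [e^0.3844, e^2.7756] = [1.47, 16.05].

[1.47, 16.05]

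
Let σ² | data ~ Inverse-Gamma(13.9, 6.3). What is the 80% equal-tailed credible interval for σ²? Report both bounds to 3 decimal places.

[0.334, 0.671]

Inverse-Gamma(13.9, 6.3) quantiles: F⁻¹(0.1) and F⁻¹(0.9).
Equivalently, 1/σ² ~ Gamma(13.9, rate = 6.3); invert its 0.9 and 0.1 quantiles.
Posterior mean ≈ 0.488, SD ≈ 0.142; a Normal approximation gives roughly [0.307, 0.670].
Exact: lower = 0.334; upper = 0.671.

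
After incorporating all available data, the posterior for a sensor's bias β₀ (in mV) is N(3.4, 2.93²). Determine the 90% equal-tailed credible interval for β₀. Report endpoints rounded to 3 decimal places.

[-1.419, 8.219]

The posterior is symmetric, so the 90% equal-tailed interval is β₀ = 3.4 ± z·2.93 with z = 1.645.
Half-width: 1.645 × 2.93 = 4.819.
3.4 − 4.819 = -1.419; 3.4 + 4.819 = 8.219.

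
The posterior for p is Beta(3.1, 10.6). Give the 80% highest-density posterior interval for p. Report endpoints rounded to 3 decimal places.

[0.071, 0.341]

The posterior is unimodal and skewed, so the HPD interval has equal density at both endpoints and is the shortest 80% interval.
Solving f(0.071) = f(0.341) with F(0.341) − F(0.071) = 0.80 gives [0.071, 0.341].
For comparison, the equal-tailed interval is [0.095, 0.376]; the HPD is narrower and shifted toward the mode.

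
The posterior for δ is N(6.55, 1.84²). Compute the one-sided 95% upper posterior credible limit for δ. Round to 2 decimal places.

Need U with P(δ ≤ U) = 0.95: U = 6.55 + z_{0.05}·1.84.
z = 1.645; U = 6.55 + 1.645 × 1.84 = 9.58.

9.58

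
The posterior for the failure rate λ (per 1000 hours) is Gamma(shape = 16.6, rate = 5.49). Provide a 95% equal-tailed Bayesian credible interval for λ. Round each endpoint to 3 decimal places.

[1.748, 4.642]

Posterior: Gamma(shape 16.6, rate 5.49).
Equal-tailed 95% interval: Gamma(16.6, 5.49) quantiles at 0.025 and 0.975.
Posterior mean ≈ 3.024, SD ≈ 0.742; a Normal approximation gives roughly [1.569, 4.478].
Exact: lower = 1.748; upper = 4.642.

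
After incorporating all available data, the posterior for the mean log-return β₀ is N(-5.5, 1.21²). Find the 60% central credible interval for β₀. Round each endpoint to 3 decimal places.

[-6.518, -4.482]

The posterior is symmetric, so the 60% equal-tailed interval is β₀ = -5.5 ± z·1.21 with z = 0.842.
Half-width: 0.842 × 1.21 = 1.018.
-5.5 − 1.018 = -6.518; -5.5 + 1.018 = -4.482.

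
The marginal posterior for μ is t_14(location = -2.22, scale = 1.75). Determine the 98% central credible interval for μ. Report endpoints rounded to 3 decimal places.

The t_14 distribution is symmetric; the 98% interval is -2.22 ± t·1.75 with t_{0.99,14} = 2.624.
Half-width: 2.624 × 1.75 = 4.593.
-2.22 − 4.593 = -6.813; -2.22 + 4.593 = 2.373.

[-6.813, 2.373]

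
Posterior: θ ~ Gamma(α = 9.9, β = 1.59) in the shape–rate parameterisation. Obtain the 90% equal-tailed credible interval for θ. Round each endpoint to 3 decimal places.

[3.366, 9.798]

Posterior: Gamma(shape 9.9, rate 1.59).
Equal-tailed 90% interval: Gamma(9.9, 1.59) quantiles at 0.05 and 0.95.
Posterior mean ≈ 6.226, SD ≈ 1.979; a Normal approximation gives roughly [2.971, 9.481].
Exact: lower = 3.366; upper = 9.798.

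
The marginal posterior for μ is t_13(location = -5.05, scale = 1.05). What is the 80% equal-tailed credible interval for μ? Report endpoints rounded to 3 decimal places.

The t_13 distribution is symmetric; the 80% interval is -5.05 ± t·1.05 with t_{0.9,13} = 1.350.
Half-width: 1.350 × 1.05 = 1.418.
-5.05 − 1.418 = -6.468; -5.05 + 1.418 = -3.632.

[-6.468, -3.632]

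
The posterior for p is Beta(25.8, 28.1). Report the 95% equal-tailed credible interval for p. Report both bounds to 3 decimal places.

Posterior: Beta(25.8, 28.1).
Equal-tailed 95% interval: the 0.025 and 0.975 quantiles of Beta(25.8, 28.1).
Posterior mean ≈ 0.479, SD ≈ 0.067; a Normal approximation gives roughly [0.347, 0.611].
Exact: F⁻¹(0.025) = 0.348; F⁻¹(0.975) = 0.611.

[0.348, 0.611]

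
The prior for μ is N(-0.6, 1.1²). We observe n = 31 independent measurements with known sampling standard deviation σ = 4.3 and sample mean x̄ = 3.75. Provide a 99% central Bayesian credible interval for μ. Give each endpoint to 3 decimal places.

[0.686, 3.942]

Posterior precision = 1/1.1² + 31/4.3² = 0.8264 + 1.6766 = 2.5030, so posterior SD = 0.6321.
Posterior mean = (-0.6/1.1² + 31·3.75/4.3²) / 2.5030 = 2.3137.
Interval: 2.3137 ± 2.576 × 0.6321 → [0.686, 3.942].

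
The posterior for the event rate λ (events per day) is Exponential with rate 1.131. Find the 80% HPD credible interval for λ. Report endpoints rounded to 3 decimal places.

The exponential density is strictly decreasing on [0, ∞), so the HPD interval is anchored at 0: [0, q] with P(λ ≤ q) = 0.80.
q = −ln(1 − 0.80) / 1.131 = 1.6094 / 1.131 = 1.423.

[0.000, 1.423]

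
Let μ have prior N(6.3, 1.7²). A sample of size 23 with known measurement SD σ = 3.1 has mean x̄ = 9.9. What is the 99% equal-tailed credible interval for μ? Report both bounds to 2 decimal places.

Posterior precision = 1/1.7² + 23/3.1² = 0.3460 + 2.3933 = 2.7394, so posterior SD = 0.6042.
Posterior mean = (6.3/1.7² + 23·9.9/3.1²) / 2.7394 = 9.4453.
Interval: 9.4453 ± 2.576 × 0.6042 → [7.89, 11.00].

[7.89, 11.00]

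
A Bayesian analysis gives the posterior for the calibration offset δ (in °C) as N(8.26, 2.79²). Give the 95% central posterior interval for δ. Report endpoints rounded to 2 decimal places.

[2.79, 13.73]

The posterior is symmetric, so the 95% equal-tailed interval is δ = 8.26 ± z·2.79 with z = 1.960.
Half-width: 1.960 × 2.79 = 5.47.
8.26 − 5.47 = 2.79; 8.26 + 5.47 = 13.73.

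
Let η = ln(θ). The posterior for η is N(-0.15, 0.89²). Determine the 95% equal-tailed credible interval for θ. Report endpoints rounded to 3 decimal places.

On the log scale the 95% interval is -0.15 ± 1.960 × 0.89 = [-1.8944, 1.5944].
Exponentiate: [e^-1.8944, e^1.5944] = [0.150, 4.925].

[0.150, 4.925]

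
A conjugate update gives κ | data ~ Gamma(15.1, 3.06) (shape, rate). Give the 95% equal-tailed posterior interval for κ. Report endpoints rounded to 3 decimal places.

Posterior: Gamma(shape 15.1, rate 3.06).
Equal-tailed 95% interval: Gamma(15.1, 3.06) quantiles at 0.025 and 0.975.
Posterior mean ≈ 4.935, SD ≈ 1.270; a Normal approximation gives roughly [2.446, 7.424].
Exact: lower = 2.768; upper = 7.717.

[2.768, 7.717]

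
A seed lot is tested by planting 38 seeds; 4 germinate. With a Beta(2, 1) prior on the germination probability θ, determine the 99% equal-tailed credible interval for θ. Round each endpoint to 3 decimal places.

Posterior: Beta(2+4, 1+34) = Beta(6, 35).
Equal-tailed 99% interval: the 0.005 and 0.995 quantiles of Beta(6, 35).
Posterior mean ≈ 0.146, SD ≈ 0.055; a Normal approximation gives roughly [0.006, 0.287].
Exact: F⁻¹(0.005) = 0.040; F⁻¹(0.995) = 0.315.

[0.040, 0.315]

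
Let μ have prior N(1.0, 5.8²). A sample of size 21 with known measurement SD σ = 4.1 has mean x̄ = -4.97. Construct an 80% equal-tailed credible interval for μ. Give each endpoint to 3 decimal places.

Posterior precision = 1/5.8² + 21/4.1² = 0.0297 + 1.2493 = 1.2790, so posterior SD = 0.8842.
Posterior mean = (1.0/5.8² + 21·-4.97/4.1²) / 1.2790 = -4.8312.
Interval: -4.8312 ± 1.282 × 0.8842 → [-5.964, -3.698].

[-5.964, -3.698]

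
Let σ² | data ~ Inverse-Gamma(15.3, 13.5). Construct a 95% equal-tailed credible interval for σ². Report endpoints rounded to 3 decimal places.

Inverse-Gamma(15.3, 13.5) quantiles: F⁻¹(0.025) and F⁻¹(0.975).
Equivalently, 1/σ² ~ Gamma(15.3, rate = 13.5); invert its 0.975 and 0.025 quantiles.
Posterior mean ≈ 0.944, SD ≈ 0.259; a Normal approximation gives roughly [0.437, 1.451].
Exact: lower = 0.566; upper = 1.566.

[0.566, 1.566]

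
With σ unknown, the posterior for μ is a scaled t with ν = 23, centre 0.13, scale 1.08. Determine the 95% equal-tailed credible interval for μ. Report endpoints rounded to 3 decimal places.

The t_23 distribution is symmetric; the 95% interval is 0.13 ± t·1.08 with t_{0.975,23} = 2.069.
Half-width: 2.069 × 1.08 = 2.234.
0.13 − 2.234 = -2.104; 0.13 + 2.234 = 2.364.

[-2.104, 2.364]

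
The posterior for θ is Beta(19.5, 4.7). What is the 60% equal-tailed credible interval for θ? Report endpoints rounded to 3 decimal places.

[0.741, 0.875]

Posterior: Beta(19.5, 4.7).
Equal-tailed 60% interval: the 0.2 and 0.8 quantiles of Beta(19.5, 4.7).
Posterior mean ≈ 0.806, SD ≈ 0.079; a Normal approximation gives roughly [0.739, 0.872].
Exact: F⁻¹(0.2) = 0.741; F⁻¹(0.8) = 0.875.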